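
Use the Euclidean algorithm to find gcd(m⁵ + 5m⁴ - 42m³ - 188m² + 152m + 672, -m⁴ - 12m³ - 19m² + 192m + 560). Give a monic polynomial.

m² + 11m + 28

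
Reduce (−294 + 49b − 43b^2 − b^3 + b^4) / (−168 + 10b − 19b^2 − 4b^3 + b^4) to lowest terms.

Apply the Euclidean algorithm:
  b^4 − b^3 − 43b^2 + 49b − 294 = (b^4 − 4b^3 − 19b^2 + 10b − 168) + (3b^3 − 24b^2 + 39b − 126)
  b^4 − 4b^3 − 19b^2 + 10b − 168 = ((1/3)b + 4/3)(3b^3 − 24b^2 + 39b − 126) + (0)
Last nonzero remainder: 3b^3 − 24b^2 + 39b − 126. Dividing through by 3 gives the monic gcd b^3 − 8b^2 + 13b − 42.
Cancel b^3 − 8b^2 + 13b − 42 from numerator and denominator to get the reduced form.

(7 + b)/(4 + b)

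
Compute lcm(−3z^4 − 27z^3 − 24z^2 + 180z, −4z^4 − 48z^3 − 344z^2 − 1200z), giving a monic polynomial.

By polynomial division,
  −3z^4 − 27z^3 − 24z^2 + 180z = (3/4)(−4z^4 − 48z^3 − 344z^2 − 1200z) + (9z^3 + 234z^2 + 1080z)
  −4z^4 − 48z^3 − 344z^2 − 1200z = (−(4/9)z + 56/9)(9z^3 + 234z^2 + 1080z) + (−1320z^2 − 7920z)
  9z^3 + 234z^2 + 1080z = (−(3/440)z − 3/22)(−1320z^2 − 7920z) + (0)
Last nonzero remainder: −1320z^2 − 7920z. Dividing through by −1320 gives the monic gcd z^2 + 6z.
Then lcm(f, g) = f·g / gcd(f, g); expanding and making the result monic gives the answer.

z^6 + 15z^5 + 112z^4 + 438z^3 + 40z^2 − 3000z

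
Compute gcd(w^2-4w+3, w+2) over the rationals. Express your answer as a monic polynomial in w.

1

Apply the Euclidean algorithm:
  w^2-4w+3 = (w-6)(w+2) + (15)
  w+2 = ((1/15)w+2/15)(15) + (0)
The last nonzero remainder is the constant 15, so the polynomials are coprime and gcd = 1.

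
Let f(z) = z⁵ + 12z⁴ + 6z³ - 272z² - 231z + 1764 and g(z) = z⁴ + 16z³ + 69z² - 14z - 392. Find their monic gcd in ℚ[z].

Euclidean algorithm in ℚ[z]:
  z⁵ + 12z⁴ + 6z³ - 272z² - 231z + 1764 = (z - 4)(z⁴ + 16z³ + 69z² - 14z - 392) + (z³ + 18z² + 105z + 196)
  z⁴ + 16z³ + 69z² - 14z - 392 = (z - 2)(z³ + 18z² + 105z + 196) + (0)
The last nonzero remainder z³ + 18z² + 105z + 196 is already monic.

z³ + 18z² + 105z + 196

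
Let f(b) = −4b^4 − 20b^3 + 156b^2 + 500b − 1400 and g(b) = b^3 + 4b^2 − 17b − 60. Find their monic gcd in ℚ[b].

b + 5

Repeated division with remainder:
  −4b^4 − 20b^3 + 156b^2 + 500b − 1400 = (−4b − 4)(b^3 + 4b^2 − 17b − 60) + (104b^2 + 192b − 1640)
  b^3 + 4b^2 − 17b − 60 = ((1/104)b + 7/338)(104b^2 + 192b − 1640) + (−(880/169)b − 4400/169)
  104b^2 + 192b − 1640 = (−(2197/110)b + 6929/110)(−(880/169)b − 4400/169) + (0)
Last nonzero remainder: −(880/169)b − 4400/169. Dividing through by −880/169 gives the monic gcd b + 5.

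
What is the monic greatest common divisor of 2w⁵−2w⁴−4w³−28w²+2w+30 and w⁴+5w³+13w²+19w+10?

Repeated division with remainder:
  2w⁵−2w⁴−4w³−28w²+2w+30 = (2w−12)(w⁴+5w³+13w²+19w+10) + (30w³+90w²+210w+150)
  w⁴+5w³+13w²+19w+10 = ((1/30)w+1/15)(30w³+90w²+210w+150) + (0)
Last nonzero remainder: 30w³+90w²+210w+150. Dividing through by 30 gives the monic gcd w³+3w²+7w+5.

w³+3w²+7w+5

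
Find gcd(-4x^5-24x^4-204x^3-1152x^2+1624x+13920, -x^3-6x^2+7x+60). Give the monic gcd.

x^3+6x^2-7x-60

Euclidean algorithm in ℚ[x]:
  -4x^5-24x^4-204x^3-1152x^2+1624x+13920 = (4x^2+232)(-x^3-6x^2+7x+60) + (0)
Last nonzero remainder: -x^3-6x^2+7x+60. Dividing through by -1 gives the monic gcd x^3+6x^2-7x-60.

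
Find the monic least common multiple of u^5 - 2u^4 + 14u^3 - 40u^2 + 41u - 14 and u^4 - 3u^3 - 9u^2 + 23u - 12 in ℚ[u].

u^7 - 3u^6 + 4u^5 - 30u^4 - 87u^3 + 425u^2 - 478u + 168

Repeated division with remainder:
  u^5 - 2u^4 + 14u^3 - 40u^2 + 41u - 14 = (u + 1)(u^4 - 3u^3 - 9u^2 + 23u - 12) + (26u^3 - 54u^2 + 30u - 2)
  u^4 - 3u^3 - 9u^2 + 23u - 12 = ((1/26)u - 6/169)(26u^3 - 54u^2 + 30u - 2) + (-(2040/169)u^2 + (4080/169)u - 2040/169)
  26u^3 - 54u^2 + 30u - 2 = (-(2197/1020)u + 169/1020)(-(2040/169)u^2 + (4080/169)u - 2040/169) + (0)
Last nonzero remainder: -(2040/169)u^2 + (4080/169)u - 2040/169. Dividing through by -2040/169 gives the monic gcd u^2 - 2u + 1.
Then lcm(f, g) = f·g / gcd(f, g); expanding and making the result monic gives the answer.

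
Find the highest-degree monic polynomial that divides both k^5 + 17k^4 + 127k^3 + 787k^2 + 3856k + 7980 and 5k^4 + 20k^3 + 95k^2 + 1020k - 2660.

k^3 + 6k^2 + 31k + 266

Apply the Euclidean algorithm:
  k^5 + 17k^4 + 127k^3 + 787k^2 + 3856k + 7980 = ((1/5)k + 13/5)(5k^4 + 20k^3 + 95k^2 + 1020k - 2660) + (56k^3 + 336k^2 + 1736k + 14896)
  5k^4 + 20k^3 + 95k^2 + 1020k - 2660 = ((5/56)k - 5/28)(56k^3 + 336k^2 + 1736k + 14896) + (0)
Last nonzero remainder: 56k^3 + 336k^2 + 1736k + 14896. Dividing through by 56 gives the monic gcd k^3 + 6k^2 + 31k + 266.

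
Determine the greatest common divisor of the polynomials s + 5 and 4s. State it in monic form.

Repeated division with remainder:
  s + 5 = (1/4)(4s) + (5)
  4s = ((4/5)s)(5) + (0)
The last nonzero remainder is the constant 5, so the polynomials are coprime and gcd = 1.

1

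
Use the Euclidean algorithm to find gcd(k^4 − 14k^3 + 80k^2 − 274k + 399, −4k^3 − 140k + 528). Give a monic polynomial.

k − 3

Apply the Euclidean algorithm:
  k^4 − 14k^3 + 80k^2 − 274k + 399 = (−(1/4)k + 7/2)(−4k^3 − 140k + 528) + (45k^2 + 348k − 1449)
  −4k^3 − 140k + 528 = (−(4/45)k + 464/675)(45k^2 + 348k − 1449) + (−(114304/225)k + 114304/75)
  45k^2 + 348k − 1449 = (−(10125/114304)k − 108675/114304)(−(114304/225)k + 114304/75) + (0)
Last nonzero remainder: −(114304/225)k + 114304/75. Dividing through by −114304/225 gives the monic gcd k − 3.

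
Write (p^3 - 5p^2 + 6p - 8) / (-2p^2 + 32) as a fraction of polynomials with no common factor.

Euclidean algorithm in ℚ[p]:
  p^3 - 5p^2 + 6p - 8 = (-(1/2)p + 5/2)(-2p^2 + 32) + (22p - 88)
  -2p^2 + 32 = (-(1/11)p - 4/11)(22p - 88) + (0)
Last nonzero remainder: 22p - 88. Dividing through by 22 gives the monic gcd p - 4.
Cancel p - 4 from numerator and denominator to get the reduced form.

(-p^2 + p - 2)/(2p + 8)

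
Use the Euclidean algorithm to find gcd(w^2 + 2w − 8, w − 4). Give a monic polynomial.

1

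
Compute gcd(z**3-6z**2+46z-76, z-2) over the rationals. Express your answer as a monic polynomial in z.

z-2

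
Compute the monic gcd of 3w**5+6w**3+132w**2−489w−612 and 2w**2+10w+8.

Repeated division with remainder:
  3w**5+6w**3+132w**2−489w−612 = ((3/2)w**3−(15/2)w**2+(69/2)w−153/2)(2w**2+10w+8) + (0)
Last nonzero remainder: 2w**2+10w+8. Dividing through by 2 gives the monic gcd w**2+5w+4.

w**2+5w+4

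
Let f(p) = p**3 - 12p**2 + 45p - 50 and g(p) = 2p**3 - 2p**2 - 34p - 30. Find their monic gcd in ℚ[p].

p - 5

By polynomial division,
  p**3 - 12p**2 + 45p - 50 = (1/2)(2p**3 - 2p**2 - 34p - 30) + (-11p**2 + 62p - 35)
  2p**3 - 2p**2 - 34p - 30 = (-(2/11)p - 102/121)(-11p**2 + 62p - 35) + ((1440/121)p - 7200/121)
  -11p**2 + 62p - 35 = (-(1331/1440)p + 847/1440)((1440/121)p - 7200/121) + (0)
Last nonzero remainder: (1440/121)p - 7200/121. Dividing through by 1440/121 gives the monic gcd p - 5.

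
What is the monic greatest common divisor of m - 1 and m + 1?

By polynomial division,
  m - 1 = (m + 1) + (-2)
  m + 1 = (-(1/2)m - 1/2)(-2) + (0)
The last nonzero remainder is the constant -2, so the polynomials are coprime and gcd = 1.

1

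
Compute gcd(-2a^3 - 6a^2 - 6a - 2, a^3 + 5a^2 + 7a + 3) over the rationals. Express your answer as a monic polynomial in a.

a^2 + 2a + 1

Apply the Euclidean algorithm:
  -2a^3 - 6a^2 - 6a - 2 = (-2)(a^3 + 5a^2 + 7a + 3) + (4a^2 + 8a + 4)
  a^3 + 5a^2 + 7a + 3 = ((1/4)a + 3/4)(4a^2 + 8a + 4) + (0)
Last nonzero remainder: 4a^2 + 8a + 4. Dividing through by 4 gives the monic gcd a^2 + 2a + 1.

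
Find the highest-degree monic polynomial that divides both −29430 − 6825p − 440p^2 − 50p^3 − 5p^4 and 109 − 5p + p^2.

109 − 5p + p^2

By polynomial division,
  −5p^4 − 50p^3 − 440p^2 − 6825p − 29430 = (−5p^2 − 75p − 270)(p^2 − 5p + 109) + (0)
The last nonzero remainder p^2 − 5p + 109 is already monic.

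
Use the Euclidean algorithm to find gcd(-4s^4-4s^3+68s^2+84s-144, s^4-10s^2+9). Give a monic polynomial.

s^2+2s-3

By polynomial division,
  -4s^4-4s^3+68s^2+84s-144 = (-4)(s^4-10s^2+9) + (-4s^3+28s^2+84s-108)
  s^4-10s^2+9 = (-(1/4)s-7/4)(-4s^3+28s^2+84s-108) + (60s^2+120s-180)
  -4s^3+28s^2+84s-108 = (-(1/15)s+3/5)(60s^2+120s-180) + (0)
Last nonzero remainder: 60s^2+120s-180. Dividing through by 60 gives the monic gcd s^2+2s-3.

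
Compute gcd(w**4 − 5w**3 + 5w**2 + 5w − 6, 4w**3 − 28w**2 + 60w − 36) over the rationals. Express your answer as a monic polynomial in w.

w**2 − 4w + 3

Euclidean algorithm in ℚ[w]:
  w**4 − 5w**3 + 5w**2 + 5w − 6 = ((1/4)w + 1/2)(4w**3 − 28w**2 + 60w − 36) + (4w**2 − 16w + 12)
  4w**3 − 28w**2 + 60w − 36 = (w − 3)(4w**2 − 16w + 12) + (0)
Last nonzero remainder: 4w**2 − 16w + 12. Dividing through by 4 gives the monic gcd w**2 − 4w + 3.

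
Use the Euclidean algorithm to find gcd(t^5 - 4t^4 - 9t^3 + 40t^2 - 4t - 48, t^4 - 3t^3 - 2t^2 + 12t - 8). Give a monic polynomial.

t^2 - 4t + 4

Apply the Euclidean algorithm:
  t^5 - 4t^4 - 9t^3 + 40t^2 - 4t - 48 = (t - 1)(t^4 - 3t^3 - 2t^2 + 12t - 8) + (-10t^3 + 26t^2 + 16t - 56)
  t^4 - 3t^3 - 2t^2 + 12t - 8 = (-(1/10)t + 1/25)(-10t^3 + 26t^2 + 16t - 56) + (-(36/25)t^2 + (144/25)t - 144/25)
  -10t^3 + 26t^2 + 16t - 56 = ((125/18)t + 175/18)(-(36/25)t^2 + (144/25)t - 144/25) + (0)
Last nonzero remainder: -(36/25)t^2 + (144/25)t - 144/25. Dividing through by -36/25 gives the monic gcd t^2 - 4t + 4.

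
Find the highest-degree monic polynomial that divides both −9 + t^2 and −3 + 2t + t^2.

Euclidean algorithm in ℚ[t]:
  t^2 − 9 = (t^2 + 2t − 3) + (−2t − 6)
  t^2 + 2t − 3 = (−(1/2)t + 1/2)(−2t − 6) + (0)
Last nonzero remainder: −2t − 6. Dividing through by −2 gives the monic gcd t + 3.

3 + t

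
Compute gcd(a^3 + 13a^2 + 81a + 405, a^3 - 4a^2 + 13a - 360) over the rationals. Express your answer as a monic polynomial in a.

Apply the Euclidean algorithm:
  a^3 + 13a^2 + 81a + 405 = (a^3 - 4a^2 + 13a - 360) + (17a^2 + 68a + 765)
  a^3 - 4a^2 + 13a - 360 = ((1/17)a - 8/17)(17a^2 + 68a + 765) + (0)
Last nonzero remainder: 17a^2 + 68a + 765. Dividing through by 17 gives the monic gcd a^2 + 4a + 45.

a^2 + 4a + 45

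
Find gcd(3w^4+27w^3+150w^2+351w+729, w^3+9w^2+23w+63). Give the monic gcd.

Apply the Euclidean algorithm:
  3w^4+27w^3+150w^2+351w+729 = (3w)(w^3+9w^2+23w+63) + (81w^2+162w+729)
  w^3+9w^2+23w+63 = ((1/81)w+7/81)(81w^2+162w+729) + (0)
Last nonzero remainder: 81w^2+162w+729. Dividing through by 81 gives the monic gcd w^2+2w+9.

w^2+2w+9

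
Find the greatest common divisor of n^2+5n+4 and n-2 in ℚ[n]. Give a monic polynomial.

1

Repeated division with remainder:
  n^2+5n+4 = (n+7)(n-2) + (18)
  n-2 = ((1/18)n-1/9)(18) + (0)
The last nonzero remainder is the constant 18, so the polynomials are coprime and gcd = 1.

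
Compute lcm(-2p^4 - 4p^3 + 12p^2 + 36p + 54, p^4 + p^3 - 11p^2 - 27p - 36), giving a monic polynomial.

p^5 - 2p^4 - 14p^3 + 6p^2 + 45p + 108

Repeated division with remainder:
  -2p^4 - 4p^3 + 12p^2 + 36p + 54 = (-2)(p^4 + p^3 - 11p^2 - 27p - 36) + (-2p^3 - 10p^2 - 18p - 18)
  p^4 + p^3 - 11p^2 - 27p - 36 = (-(1/2)p + 2)(-2p^3 - 10p^2 - 18p - 18) + (0)
Last nonzero remainder: -2p^3 - 10p^2 - 18p - 18. Dividing through by -2 gives the monic gcd p^3 + 5p^2 + 9p + 9.
Then lcm(f, g) = f·g / gcd(f, g); expanding and making the result monic gives the answer.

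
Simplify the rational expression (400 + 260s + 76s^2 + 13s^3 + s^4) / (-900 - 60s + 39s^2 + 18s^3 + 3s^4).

Repeated division with remainder:
  s^4 + 13s^3 + 76s^2 + 260s + 400 = (1/3)(3s^4 + 18s^3 + 39s^2 - 60s - 900) + (7s^3 + 63s^2 + 280s + 700)
  3s^4 + 18s^3 + 39s^2 - 60s - 900 = ((3/7)s - 9/7)(7s^3 + 63s^2 + 280s + 700) + (0)
Last nonzero remainder: 7s^3 + 63s^2 + 280s + 700. Dividing through by 7 gives the monic gcd s^3 + 9s^2 + 40s + 100.
Cancel s^3 + 9s^2 + 40s + 100 from numerator and denominator to get the reduced form.

(4 + s)/(-9 + 3s)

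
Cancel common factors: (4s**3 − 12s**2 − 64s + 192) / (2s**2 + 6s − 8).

Repeated division with remainder:
  4s**3 − 12s**2 − 64s + 192 = (2s − 12)(2s**2 + 6s − 8) + (24s + 96)
  2s**2 + 6s − 8 = ((1/12)s − 1/12)(24s + 96) + (0)
Last nonzero remainder: 24s + 96. Dividing through by 24 gives the monic gcd s + 4.
Cancel s + 4 from numerator and denominator to get the reduced form.

(2s**2 − 14s + 24)/(s − 1)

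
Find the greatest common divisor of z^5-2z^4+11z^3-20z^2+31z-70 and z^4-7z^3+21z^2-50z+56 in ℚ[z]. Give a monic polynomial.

z^3-3z^2+9z-14

Repeated division with remainder:
  z^5-2z^4+11z^3-20z^2+31z-70 = (z+5)(z^4-7z^3+21z^2-50z+56) + (25z^3-75z^2+225z-350)
  z^4-7z^3+21z^2-50z+56 = ((1/25)z-4/25)(25z^3-75z^2+225z-350) + (0)
Last nonzero remainder: 25z^3-75z^2+225z-350. Dividing through by 25 gives the monic gcd z^3-3z^2+9z-14.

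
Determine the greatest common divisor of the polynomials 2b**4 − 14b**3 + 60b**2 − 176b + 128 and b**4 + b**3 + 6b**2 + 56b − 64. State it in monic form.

b**3 − 3b**2 + 18b − 16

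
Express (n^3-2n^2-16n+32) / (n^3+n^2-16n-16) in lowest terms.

Euclidean algorithm in ℚ[n]:
  n^3-2n^2-16n+32 = (n^3+n^2-16n-16) + (-3n^2+48)
  n^3+n^2-16n-16 = (-(1/3)n-1/3)(-3n^2+48) + (0)
Last nonzero remainder: -3n^2+48. Dividing through by -3 gives the monic gcd n^2-16.
Cancel n^2-16 from numerator and denominator to get the reduced form.

(n-2)/(n+1)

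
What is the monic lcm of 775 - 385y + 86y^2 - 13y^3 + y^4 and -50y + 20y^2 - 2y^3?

Euclidean algorithm in ℚ[y]:
  y^4 - 13y^3 + 86y^2 - 385y + 775 = (-(1/2)y + 3/2)(-2y^3 + 20y^2 - 50y) + (31y^2 - 310y + 775)
  -2y^3 + 20y^2 - 50y = (-(2/31)y)(31y^2 - 310y + 775) + (0)
Last nonzero remainder: 31y^2 - 310y + 775. Dividing through by 31 gives the monic gcd y^2 - 10y + 25.
Then lcm(f, g) = f·g / gcd(f, g); expanding and making the result monic gives the answer.

775y - 385y^2 + 86y^3 - 13y^4 + y^5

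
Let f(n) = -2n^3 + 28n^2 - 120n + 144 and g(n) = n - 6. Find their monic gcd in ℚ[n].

Repeated division with remainder:
  -2n^3 + 28n^2 - 120n + 144 = (-2n^2 + 16n - 24)(n - 6) + (0)
The last nonzero remainder n - 6 is already monic.

n - 6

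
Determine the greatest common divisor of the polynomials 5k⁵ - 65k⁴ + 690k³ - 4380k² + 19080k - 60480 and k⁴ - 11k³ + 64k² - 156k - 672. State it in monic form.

k² - 6k + 48

Euclidean algorithm in ℚ[k]:
  5k⁵ - 65k⁴ + 690k³ - 4380k² + 19080k - 60480 = (5k - 10)(k⁴ - 11k³ + 64k² - 156k - 672) + (260k³ - 2960k² + 20880k - 67200)
  k⁴ - 11k³ + 64k² - 156k - 672 = ((1/260)k + 1/676)(260k³ - 2960k² + 20880k - 67200) + (-(2016/169)k² + (12096/169)k - 96768/169)
  260k³ - 2960k² + 20880k - 67200 = (-(10985/504)k + 4225/36)(-(2016/169)k² + (12096/169)k - 96768/169) + (0)
Last nonzero remainder: -(2016/169)k² + (12096/169)k - 96768/169. Dividing through by -2016/169 gives the monic gcd k² - 6k + 48.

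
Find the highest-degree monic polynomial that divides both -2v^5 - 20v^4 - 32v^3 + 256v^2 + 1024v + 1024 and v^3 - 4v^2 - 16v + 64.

v^2 - 16

Euclidean algorithm in ℚ[v]:
  -2v^5 - 20v^4 - 32v^3 + 256v^2 + 1024v + 1024 = (-2v^2 - 28v - 176)(v^3 - 4v^2 - 16v + 64) + (-768v^2 + 12288)
  v^3 - 4v^2 - 16v + 64 = (-(1/768)v + 1/192)(-768v^2 + 12288) + (0)
Last nonzero remainder: -768v^2 + 12288. Dividing through by -768 gives the monic gcd v^2 - 16.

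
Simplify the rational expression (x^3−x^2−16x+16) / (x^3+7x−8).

Apply the Euclidean algorithm:
  x^3−x^2−16x+16 = (x^3+7x−8) + (−x^2−23x+24)
  x^3+7x−8 = (−x+23)(−x^2−23x+24) + (560x−560)
  −x^2−23x+24 = (−(1/560)x−3/70)(560x−560) + (0)
Last nonzero remainder: 560x−560. Dividing through by 560 gives the monic gcd x−1.
Cancel x−1 from numerator and denominator to get the reduced form.

(x^2−16)/(x^2+x+8)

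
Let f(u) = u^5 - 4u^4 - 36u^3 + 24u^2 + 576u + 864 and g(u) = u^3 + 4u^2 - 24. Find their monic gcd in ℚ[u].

Repeated division with remainder:
  u^5 - 4u^4 - 36u^3 + 24u^2 + 576u + 864 = (u^2 - 8u - 4)(u^3 + 4u^2 - 24) + (64u^2 + 384u + 768)
  u^3 + 4u^2 - 24 = ((1/64)u - 1/32)(64u^2 + 384u + 768) + (0)
Last nonzero remainder: 64u^2 + 384u + 768. Dividing through by 64 gives the monic gcd u^2 + 6u + 12.

u^2 + 6u + 12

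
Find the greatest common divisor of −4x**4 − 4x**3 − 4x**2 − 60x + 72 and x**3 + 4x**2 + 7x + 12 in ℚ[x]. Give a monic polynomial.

Repeated division with remainder:
  −4x**4 − 4x**3 − 4x**2 − 60x + 72 = (−4x + 12)(x**3 + 4x**2 + 7x + 12) + (−24x**2 − 96x − 72)
  x**3 + 4x**2 + 7x + 12 = (−(1/24)x)(−24x**2 − 96x − 72) + (4x + 12)
  −24x**2 − 96x − 72 = (−6x − 6)(4x + 12) + (0)
Last nonzero remainder: 4x + 12. Dividing through by 4 gives the monic gcd x + 3.

x + 3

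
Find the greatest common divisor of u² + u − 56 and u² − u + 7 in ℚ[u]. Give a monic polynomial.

1

Apply the Euclidean algorithm:
  u² + u − 56 = (u² − u + 7) + (2u − 63)
  u² − u + 7 = ((1/2)u + 61/4)(2u − 63) + (3871/4)
  2u − 63 = ((8/3871)u − 36/553)(3871/4) + (0)
The last nonzero remainder is the constant 3871/4, so the polynomials are coprime and gcd = 1.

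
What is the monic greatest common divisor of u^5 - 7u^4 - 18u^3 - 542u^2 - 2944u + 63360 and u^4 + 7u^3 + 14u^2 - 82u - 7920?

u^3 - 4u^2 + 58u - 720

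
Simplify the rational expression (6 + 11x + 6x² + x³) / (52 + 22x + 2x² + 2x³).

By polynomial division,
  x³ + 6x² + 11x + 6 = (1/2)(2x³ + 2x² + 22x + 52) + (5x² − 20)
  2x³ + 2x² + 22x + 52 = ((2/5)x + 2/5)(5x² − 20) + (30x + 60)
  5x² − 20 = ((1/6)x − 1/3)(30x + 60) + (0)
Last nonzero remainder: 30x + 60. Dividing through by 30 gives the monic gcd x + 2.
Cancel x + 2 from numerator and denominator to get the reduced form.

(3 + 4x + x²)/(26 − 2x + 2x²)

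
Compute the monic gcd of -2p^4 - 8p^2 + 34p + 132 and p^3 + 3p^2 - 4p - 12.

Repeated division with remainder:
  -2p^4 - 8p^2 + 34p + 132 = (-2p + 6)(p^3 + 3p^2 - 4p - 12) + (-34p^2 + 34p + 204)
  p^3 + 3p^2 - 4p - 12 = (-(1/34)p - 2/17)(-34p^2 + 34p + 204) + (6p + 12)
  -34p^2 + 34p + 204 = (-(17/3)p + 17)(6p + 12) + (0)
Last nonzero remainder: 6p + 12. Dividing through by 6 gives the monic gcd p + 2.

p + 2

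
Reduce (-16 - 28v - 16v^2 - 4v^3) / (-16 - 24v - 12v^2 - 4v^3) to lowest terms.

(4 + 3v + v^2)/(4 + 2v + v^2)

Euclidean algorithm in ℚ[v]:
  -4v^3 - 16v^2 - 28v - 16 = (-4v^3 - 12v^2 - 24v - 16) + (-4v^2 - 4v)
  -4v^3 - 12v^2 - 24v - 16 = (v + 2)(-4v^2 - 4v) + (-16v - 16)
  -4v^2 - 4v = ((1/4)v)(-16v - 16) + (0)
Last nonzero remainder: -16v - 16. Dividing through by -16 gives the monic gcd v + 1.
Cancel v + 1 from numerator and denominator to get the reduced form.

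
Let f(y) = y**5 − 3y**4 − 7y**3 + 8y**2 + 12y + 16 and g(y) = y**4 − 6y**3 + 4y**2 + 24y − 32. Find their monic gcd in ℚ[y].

Euclidean algorithm in ℚ[y]:
  y**5 − 3y**4 − 7y**3 + 8y**2 + 12y + 16 = (y + 3)(y**4 − 6y**3 + 4y**2 + 24y − 32) + (7y**3 − 28y**2 − 28y + 112)
  y**4 − 6y**3 + 4y**2 + 24y − 32 = ((1/7)y − 2/7)(7y**3 − 28y**2 − 28y + 112) + (0)
Last nonzero remainder: 7y**3 − 28y**2 − 28y + 112. Dividing through by 7 gives the monic gcd y**3 − 4y**2 − 4y + 16.

y**3 − 4y**2 − 4y + 16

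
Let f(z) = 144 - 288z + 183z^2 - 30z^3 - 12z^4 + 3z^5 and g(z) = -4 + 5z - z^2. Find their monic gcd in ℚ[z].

Repeated division with remainder:
  3z^5 - 12z^4 - 30z^3 + 183z^2 - 288z + 144 = (-3z^3 - 3z^2 + 27z - 36)(-z^2 + 5z - 4) + (0)
Last nonzero remainder: -z^2 + 5z - 4. Dividing through by -1 gives the monic gcd z^2 - 5z + 4.

4 - 5z + z^2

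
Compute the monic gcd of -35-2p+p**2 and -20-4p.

Apply the Euclidean algorithm:
  p**2-2p-35 = (-(1/4)p+7/4)(-4p-20) + (0)
Last nonzero remainder: -4p-20. Dividing through by -4 gives the monic gcd p+5.

5+p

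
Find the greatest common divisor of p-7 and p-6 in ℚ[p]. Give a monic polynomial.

By polynomial division,
  p-7 = (p-6) + (-1)
  p-6 = (-p+6)(-1) + (0)
The last nonzero remainder is the constant -1, so the polynomials are coprime and gcd = 1.

1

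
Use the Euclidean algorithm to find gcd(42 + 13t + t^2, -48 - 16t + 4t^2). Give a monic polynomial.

1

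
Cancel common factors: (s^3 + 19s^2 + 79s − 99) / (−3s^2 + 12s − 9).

(−s^2 − 20s − 99)/(3s − 9)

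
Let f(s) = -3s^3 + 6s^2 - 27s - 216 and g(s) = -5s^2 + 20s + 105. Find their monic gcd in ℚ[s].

s + 3

Repeated division with remainder:
  -3s^3 + 6s^2 - 27s - 216 = ((3/5)s + 6/5)(-5s^2 + 20s + 105) + (-114s - 342)
  -5s^2 + 20s + 105 = ((5/114)s - 35/114)(-114s - 342) + (0)
Last nonzero remainder: -114s - 342. Dividing through by -114 gives the monic gcd s + 3.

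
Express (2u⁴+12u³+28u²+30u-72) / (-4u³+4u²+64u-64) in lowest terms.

(-u²-3u-9)/(2u-8)

By polynomial division,
  2u⁴+12u³+28u²+30u-72 = (-(1/2)u-7/2)(-4u³+4u²+64u-64) + (74u²+222u-296)
  -4u³+4u²+64u-64 = (-(2/37)u+8/37)(74u²+222u-296) + (0)
Last nonzero remainder: 74u²+222u-296. Dividing through by 74 gives the monic gcd u²+3u-4.
Cancel u²+3u-4 from numerator and denominator to get the reduced form.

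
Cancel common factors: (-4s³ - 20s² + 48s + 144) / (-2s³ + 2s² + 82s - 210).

(2s² + 16s + 24)/(s² + 2s - 35)

Euclidean algorithm in ℚ[s]:
  -4s³ - 20s² + 48s + 144 = (2)(-2s³ + 2s² + 82s - 210) + (-24s² - 116s + 564)
  -2s³ + 2s² + 82s - 210 = ((1/12)s - 35/72)(-24s² - 116s + 564) + (-(385/18)s + 385/6)
  -24s² - 116s + 564 = ((432/385)s + 3384/385)(-(385/18)s + 385/6) + (0)
Last nonzero remainder: -(385/18)s + 385/6. Dividing through by -385/18 gives the monic gcd s - 3.
Cancel s - 3 from numerator and denominator to get the reduced form.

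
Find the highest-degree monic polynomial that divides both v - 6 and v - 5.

1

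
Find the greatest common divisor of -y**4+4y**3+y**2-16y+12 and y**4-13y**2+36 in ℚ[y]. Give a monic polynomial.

By polynomial division,
  -y**4+4y**3+y**2-16y+12 = (-1)(y**4-13y**2+36) + (4y**3-12y**2-16y+48)
  y**4-13y**2+36 = ((1/4)y+3/4)(4y**3-12y**2-16y+48) + (0)
Last nonzero remainder: 4y**3-12y**2-16y+48. Dividing through by 4 gives the monic gcd y**3-3y**2-4y+12.

y**3-3y**2-4y+12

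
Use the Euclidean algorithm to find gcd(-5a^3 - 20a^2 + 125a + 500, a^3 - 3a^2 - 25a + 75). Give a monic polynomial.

Apply the Euclidean algorithm:
  -5a^3 - 20a^2 + 125a + 500 = (-5)(a^3 - 3a^2 - 25a + 75) + (-35a^2 + 875)
  a^3 - 3a^2 - 25a + 75 = (-(1/35)a + 3/35)(-35a^2 + 875) + (0)
Last nonzero remainder: -35a^2 + 875. Dividing through by -35 gives the monic gcd a^2 - 25.

a^2 - 25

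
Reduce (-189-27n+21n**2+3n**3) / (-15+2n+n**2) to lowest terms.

(63+30n+3n**2)/(5+n)

Repeated division with remainder:
  3n**3+21n**2-27n-189 = (3n+15)(n**2+2n-15) + (-12n+36)
  n**2+2n-15 = (-(1/12)n-5/12)(-12n+36) + (0)
Last nonzero remainder: -12n+36. Dividing through by -12 gives the monic gcd n-3.
Cancel n-3 from numerator and denominator to get the reduced form.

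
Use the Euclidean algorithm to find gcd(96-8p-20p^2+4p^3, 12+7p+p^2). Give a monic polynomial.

1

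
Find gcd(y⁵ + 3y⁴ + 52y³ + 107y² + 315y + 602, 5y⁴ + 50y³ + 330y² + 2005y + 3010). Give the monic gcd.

y³ + 3y² + 45y + 86

Apply the Euclidean algorithm:
  y⁵ + 3y⁴ + 52y³ + 107y² + 315y + 602 = ((1/5)y − 7/5)(5y⁴ + 50y³ + 330y² + 2005y + 3010) + (56y³ + 168y² + 2520y + 4816)
  5y⁴ + 50y³ + 330y² + 2005y + 3010 = ((5/56)y + 5/8)(56y³ + 168y² + 2520y + 4816) + (0)
Last nonzero remainder: 56y³ + 168y² + 2520y + 4816. Dividing through by 56 gives the monic gcd y³ + 3y² + 45y + 86.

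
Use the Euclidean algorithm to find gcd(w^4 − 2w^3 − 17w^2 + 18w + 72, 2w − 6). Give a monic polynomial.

Apply the Euclidean algorithm:
  w^4 − 2w^3 − 17w^2 + 18w + 72 = ((1/2)w^3 + (1/2)w^2 − 7w − 12)(2w − 6) + (0)
Last nonzero remainder: 2w − 6. Dividing through by 2 gives the monic gcd w − 3.

w − 3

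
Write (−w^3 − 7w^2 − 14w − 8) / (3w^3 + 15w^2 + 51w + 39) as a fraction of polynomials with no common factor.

(−w^2 − 6w − 8)/(3w^2 + 12w + 39)

By polynomial division,
  −w^3 − 7w^2 − 14w − 8 = (−1/3)(3w^3 + 15w^2 + 51w + 39) + (−2w^2 + 3w + 5)
  3w^3 + 15w^2 + 51w + 39 = (−(3/2)w − 39/4)(−2w^2 + 3w + 5) + ((351/4)w + 351/4)
  −2w^2 + 3w + 5 = (−(8/351)w + 20/351)((351/4)w + 351/4) + (0)
Last nonzero remainder: (351/4)w + 351/4. Dividing through by 351/4 gives the monic gcd w + 1.
Cancel w + 1 from numerator and denominator to get the reduced form.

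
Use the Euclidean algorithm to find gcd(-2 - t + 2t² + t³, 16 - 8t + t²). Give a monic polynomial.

1

By polynomial division,
  t³ + 2t² - t - 2 = (t + 10)(t² - 8t + 16) + (63t - 162)
  t² - 8t + 16 = ((1/63)t - 38/441)(63t - 162) + (100/49)
  63t - 162 = ((3087/100)t - 3969/50)(100/49) + (0)
The last nonzero remainder is the constant 100/49, so the polynomials are coprime and gcd = 1.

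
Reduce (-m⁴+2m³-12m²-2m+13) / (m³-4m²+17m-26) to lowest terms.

(-m²+1)/(m-2)

Repeated division with remainder:
  -m⁴+2m³-12m²-2m+13 = (-m-2)(m³-4m²+17m-26) + (-3m²+6m-39)
  m³-4m²+17m-26 = (-(1/3)m+2/3)(-3m²+6m-39) + (0)
Last nonzero remainder: -3m²+6m-39. Dividing through by -3 gives the monic gcd m²-2m+13.
Cancel m²-2m+13 from numerator and denominator to get the reduced form.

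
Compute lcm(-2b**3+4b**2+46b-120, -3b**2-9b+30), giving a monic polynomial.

Apply the Euclidean algorithm:
  -2b**3+4b**2+46b-120 = ((2/3)b-10/3)(-3b**2-9b+30) + (-4b-20)
  -3b**2-9b+30 = ((3/4)b-3/2)(-4b-20) + (0)
Last nonzero remainder: -4b-20. Dividing through by -4 gives the monic gcd b+5.
Then lcm(f, g) = f·g / gcd(f, g); expanding and making the result monic gives the answer.

b**4-4b**3-19b**2+106b-120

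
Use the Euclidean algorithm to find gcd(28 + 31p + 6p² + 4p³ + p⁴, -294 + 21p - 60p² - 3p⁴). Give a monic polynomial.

7 - p + p²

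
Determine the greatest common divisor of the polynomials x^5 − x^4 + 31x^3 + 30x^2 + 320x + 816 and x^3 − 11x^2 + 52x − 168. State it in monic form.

x^2 − 4x + 24

By polynomial division,
  x^5 − x^4 + 31x^3 + 30x^2 + 320x + 816 = (x^2 + 10x + 89)(x^3 − 11x^2 + 52x − 168) + (657x^2 − 2628x + 15768)
  x^3 − 11x^2 + 52x − 168 = ((1/657)x − 7/657)(657x^2 − 2628x + 15768) + (0)
Last nonzero remainder: 657x^2 − 2628x + 15768. Dividing through by 657 gives the monic gcd x^2 − 4x + 24.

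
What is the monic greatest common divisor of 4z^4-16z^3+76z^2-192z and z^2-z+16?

Repeated division with remainder:
  4z^4-16z^3+76z^2-192z = (4z^2-12z)(z^2-z+16) + (0)
The last nonzero remainder z^2-z+16 is already monic.

z^2-z+16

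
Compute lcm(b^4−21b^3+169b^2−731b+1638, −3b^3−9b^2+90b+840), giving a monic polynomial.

Repeated division with remainder:
  b^4−21b^3+169b^2−731b+1638 = (−(1/3)b+8)(−3b^3−9b^2+90b+840) + (271b^2−1171b−5082)
  −3b^3−9b^2+90b+840 = (−(3/271)b−5952/73441)(271b^2−1171b−5082) + (−(4491768/73441)b+31442376/73441)
  271b^2−1171b−5082 = (−(19902511/4491768)b−8886361/748628)(−(4491768/73441)b+31442376/73441) + (0)
Last nonzero remainder: −(4491768/73441)b+31442376/73441. Dividing through by −4491768/73441 gives the monic gcd b−7.
Then lcm(f, g) = f·g / gcd(f, g); expanding and making the result monic gives the answer.

b^6−11b^5−b^4+119b^3+1088b^2−12860b+65520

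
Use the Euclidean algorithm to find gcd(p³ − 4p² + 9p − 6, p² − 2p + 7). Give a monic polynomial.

Euclidean algorithm in ℚ[p]:
  p³ − 4p² + 9p − 6 = (p − 2)(p² − 2p + 7) + (−2p + 8)
  p² − 2p + 7 = (−(1/2)p − 1)(−2p + 8) + (15)
  −2p + 8 = (−(2/15)p + 8/15)(15) + (0)
The last nonzero remainder is the constant 15, so the polynomials are coprime and gcd = 1.

1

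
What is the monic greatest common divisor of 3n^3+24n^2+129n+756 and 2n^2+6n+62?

1

Repeated division with remainder:
  3n^3+24n^2+129n+756 = ((3/2)n+15/2)(2n^2+6n+62) + (-9n+291)
  2n^2+6n+62 = (-(2/9)n-212/27)(-9n+291) + (21122/9)
  -9n+291 = (-(81/21122)n+2619/21122)(21122/9) + (0)
The last nonzero remainder is the constant 21122/9, so the polynomials are coprime and gcd = 1.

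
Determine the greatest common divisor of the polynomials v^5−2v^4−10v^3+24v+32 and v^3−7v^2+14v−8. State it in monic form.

v^2−6v+8

Apply the Euclidean algorithm:
  v^5−2v^4−10v^3+24v+32 = (v^2+5v+11)(v^3−7v^2+14v−8) + (15v^2−90v+120)
  v^3−7v^2+14v−8 = ((1/15)v−1/15)(15v^2−90v+120) + (0)
Last nonzero remainder: 15v^2−90v+120. Dividing through by 15 gives the monic gcd v^2−6v+8.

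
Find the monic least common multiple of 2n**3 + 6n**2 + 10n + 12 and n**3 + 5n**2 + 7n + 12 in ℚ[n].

Euclidean algorithm in ℚ[n]:
  2n**3 + 6n**2 + 10n + 12 = (2)(n**3 + 5n**2 + 7n + 12) + (-4n**2 - 4n - 12)
  n**3 + 5n**2 + 7n + 12 = (-(1/4)n - 1)(-4n**2 - 4n - 12) + (0)
Last nonzero remainder: -4n**2 - 4n - 12. Dividing through by -4 gives the monic gcd n**2 + n + 3.
Then lcm(f, g) = f·g / gcd(f, g); expanding and making the result monic gives the answer.

n**4 + 7n**3 + 17n**2 + 26n + 24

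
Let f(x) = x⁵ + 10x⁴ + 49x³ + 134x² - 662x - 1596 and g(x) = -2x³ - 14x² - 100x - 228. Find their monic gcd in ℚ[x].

Euclidean algorithm in ℚ[x]:
  x⁵ + 10x⁴ + 49x³ + 134x² - 662x - 1596 = (-(1/2)x² - (3/2)x + 11)(-2x³ - 14x² - 100x - 228) + (24x² + 96x + 912)
  -2x³ - 14x² - 100x - 228 = (-(1/12)x - 1/4)(24x² + 96x + 912) + (0)
Last nonzero remainder: 24x² + 96x + 912. Dividing through by 24 gives the monic gcd x² + 4x + 38.

x² + 4x + 38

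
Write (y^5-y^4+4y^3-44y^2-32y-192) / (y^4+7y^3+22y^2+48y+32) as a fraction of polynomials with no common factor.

(y^3-3y^2+2y-24)/(y^2+5y+4)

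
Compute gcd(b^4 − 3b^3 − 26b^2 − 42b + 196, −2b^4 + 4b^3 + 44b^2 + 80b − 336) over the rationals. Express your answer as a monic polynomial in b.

Apply the Euclidean algorithm:
  b^4 − 3b^3 − 26b^2 − 42b + 196 = (−1/2)(−2b^4 + 4b^3 + 44b^2 + 80b − 336) + (−b^3 − 4b^2 − 2b + 28)
  −2b^4 + 4b^3 + 44b^2 + 80b − 336 = (2b − 12)(−b^3 − 4b^2 − 2b + 28) + (0)
Last nonzero remainder: −b^3 − 4b^2 − 2b + 28. Dividing through by −1 gives the monic gcd b^3 + 4b^2 + 2b − 28.

b^3 + 4b^2 + 2b − 28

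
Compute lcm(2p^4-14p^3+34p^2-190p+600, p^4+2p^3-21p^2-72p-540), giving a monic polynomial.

Euclidean algorithm in ℚ[p]:
  2p^4-14p^3+34p^2-190p+600 = (2)(p^4+2p^3-21p^2-72p-540) + (-18p^3+76p^2-46p+1680)
  p^4+2p^3-21p^2-72p-540 = (-(1/18)p-28/81)(-18p^3+76p^2-46p+1680) + ((220/81)p^2+(440/81)p+1100/27)
  -18p^3+76p^2-46p+1680 = (-(729/110)p+2268/55)((220/81)p^2+(440/81)p+1100/27) + (0)
Last nonzero remainder: (220/81)p^2+(440/81)p+1100/27. Dividing through by 220/81 gives the monic gcd p^2+2p+15.
Then lcm(f, g) = f·g / gcd(f, g); expanding and making the result monic gives the answer.

p^6-7p^5-19p^4+157p^3-312p^2+3420p-10800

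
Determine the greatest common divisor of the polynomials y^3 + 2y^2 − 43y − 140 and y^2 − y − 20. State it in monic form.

y + 4

Apply the Euclidean algorithm:
  y^3 + 2y^2 − 43y − 140 = (y + 3)(y^2 − y − 20) + (−20y − 80)
  y^2 − y − 20 = (−(1/20)y + 1/4)(−20y − 80) + (0)
Last nonzero remainder: −20y − 80. Dividing through by −20 gives the monic gcd y + 4.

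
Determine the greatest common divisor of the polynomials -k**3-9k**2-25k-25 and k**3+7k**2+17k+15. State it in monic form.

k**2+4k+5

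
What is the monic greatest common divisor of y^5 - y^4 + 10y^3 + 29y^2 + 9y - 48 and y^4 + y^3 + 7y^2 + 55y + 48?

y^2 - 3y + 16

Euclidean algorithm in ℚ[y]:
  y^5 - y^4 + 10y^3 + 29y^2 + 9y - 48 = (y - 2)(y^4 + y^3 + 7y^2 + 55y + 48) + (5y^3 - 12y^2 + 71y + 48)
  y^4 + y^3 + 7y^2 + 55y + 48 = ((1/5)y + 17/25)(5y^3 - 12y^2 + 71y + 48) + ((24/25)y^2 - (72/25)y + 384/25)
  5y^3 - 12y^2 + 71y + 48 = ((125/24)y + 25/8)((24/25)y^2 - (72/25)y + 384/25) + (0)
Last nonzero remainder: (24/25)y^2 - (72/25)y + 384/25. Dividing through by 24/25 gives the monic gcd y^2 - 3y + 16.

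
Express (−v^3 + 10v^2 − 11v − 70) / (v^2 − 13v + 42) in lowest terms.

(−v^2 + 3v + 10)/(v − 6)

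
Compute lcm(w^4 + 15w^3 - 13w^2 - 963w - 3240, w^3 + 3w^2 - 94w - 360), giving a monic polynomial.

w^6 + 9w^5 - 143w^4 - 1485w^3 + 3058w^2 + 57960w + 129600

Euclidean algorithm in ℚ[w]:
  w^4 + 15w^3 - 13w^2 - 963w - 3240 = (w + 12)(w^3 + 3w^2 - 94w - 360) + (45w^2 + 525w + 1080)
  w^3 + 3w^2 - 94w - 360 = ((1/45)w - 26/135)(45w^2 + 525w + 1080) + (-(152/9)w - 152)
  45w^2 + 525w + 1080 = (-(405/152)w - 135/19)(-(152/9)w - 152) + (0)
Last nonzero remainder: -(152/9)w - 152. Dividing through by -152/9 gives the monic gcd w + 9.
Then lcm(f, g) = f·g / gcd(f, g); expanding and making the result monic gives the answer.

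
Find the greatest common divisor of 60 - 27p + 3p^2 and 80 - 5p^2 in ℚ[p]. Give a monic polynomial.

Euclidean algorithm in ℚ[p]:
  3p^2 - 27p + 60 = (-3/5)(-5p^2 + 80) + (-27p + 108)
  -5p^2 + 80 = ((5/27)p + 20/27)(-27p + 108) + (0)
Last nonzero remainder: -27p + 108. Dividing through by -27 gives the monic gcd p - 4.

-4 + p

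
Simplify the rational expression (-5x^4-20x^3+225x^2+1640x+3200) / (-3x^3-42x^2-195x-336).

(5x^2-15x-200)/(3x+21)

Euclidean algorithm in ℚ[x]:
  -5x^4-20x^3+225x^2+1640x+3200 = ((5/3)x-50/3)(-3x^3-42x^2-195x-336) + (-150x^2-1050x-2400)
  -3x^3-42x^2-195x-336 = ((1/50)x+7/50)(-150x^2-1050x-2400) + (0)
Last nonzero remainder: -150x^2-1050x-2400. Dividing through by -150 gives the monic gcd x^2+7x+16.
Cancel x^2+7x+16 from numerator and denominator to get the reduced form.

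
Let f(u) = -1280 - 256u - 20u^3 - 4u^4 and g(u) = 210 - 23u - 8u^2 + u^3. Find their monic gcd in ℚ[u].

Repeated division with remainder:
  -4u^4 - 20u^3 - 256u - 1280 = (-4u - 52)(u^3 - 8u^2 - 23u + 210) + (-508u^2 - 612u + 9640)
  u^3 - 8u^2 - 23u + 210 = (-(1/508)u + 1169/64516)(-508u^2 - 612u + 9640) + ((113960/16129)u + 569800/16129)
  -508u^2 - 612u + 9640 = (-(2048383/28490)u + 3887089/14245)((113960/16129)u + 569800/16129) + (0)
Last nonzero remainder: (113960/16129)u + 569800/16129. Dividing through by 113960/16129 gives the monic gcd u + 5.

5 + u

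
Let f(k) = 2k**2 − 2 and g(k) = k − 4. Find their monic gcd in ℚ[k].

Repeated division with remainder:
  2k**2 − 2 = (2k + 8)(k − 4) + (30)
  k − 4 = ((1/30)k − 2/15)(30) + (0)
The last nonzero remainder is the constant 30, so the polynomials are coprime and gcd = 1.

1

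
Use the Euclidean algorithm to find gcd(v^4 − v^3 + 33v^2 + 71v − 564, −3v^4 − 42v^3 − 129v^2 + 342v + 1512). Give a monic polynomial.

v^2 + v − 12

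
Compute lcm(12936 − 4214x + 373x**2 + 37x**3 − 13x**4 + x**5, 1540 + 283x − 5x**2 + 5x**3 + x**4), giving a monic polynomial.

By polynomial division,
  x**5 − 13x**4 + 37x**3 + 373x**2 − 4214x + 12936 = (x − 18)(x**4 + 5x**3 − 5x**2 + 283x + 1540) + (132x**3 − 660x + 40656)
  x**4 + 5x**3 − 5x**2 + 283x + 1540 = ((1/132)x + 5/132)(132x**3 − 660x + 40656) + (0)
Last nonzero remainder: 132x**3 − 660x + 40656. Dividing through by 132 gives the monic gcd x**3 − 5x + 308.
Then lcm(f, g) = f·g / gcd(f, g); expanding and making the result monic gives the answer.

64680 − 8134x − 2349x**2 + 558x**3 − 28x**4 − 8x**5 + x**6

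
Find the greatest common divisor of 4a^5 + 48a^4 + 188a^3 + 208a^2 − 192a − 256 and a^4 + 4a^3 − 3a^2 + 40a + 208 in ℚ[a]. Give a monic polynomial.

Repeated division with remainder:
  4a^5 + 48a^4 + 188a^3 + 208a^2 − 192a − 256 = (4a + 32)(a^4 + 4a^3 − 3a^2 + 40a + 208) + (72a^3 + 144a^2 − 2304a − 6912)
  a^4 + 4a^3 − 3a^2 + 40a + 208 = ((1/72)a + 1/36)(72a^3 + 144a^2 − 2304a − 6912) + (25a^2 + 200a + 400)
  72a^3 + 144a^2 − 2304a − 6912 = ((72/25)a − 432/25)(25a^2 + 200a + 400) + (0)
Last nonzero remainder: 25a^2 + 200a + 400. Dividing through by 25 gives the monic gcd a^2 + 8a + 16.

a^2 + 8a + 16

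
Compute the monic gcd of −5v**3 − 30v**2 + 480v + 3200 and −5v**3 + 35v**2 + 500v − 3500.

v − 10

Euclidean algorithm in ℚ[v]:
  −5v**3 − 30v**2 + 480v + 3200 = (−5v**3 + 35v**2 + 500v − 3500) + (−65v**2 − 20v + 6700)
  −5v**3 + 35v**2 + 500v − 3500 = ((1/13)v − 95/169)(−65v**2 − 20v + 6700) + (−(4500/169)v + 45000/169)
  −65v**2 − 20v + 6700 = ((2197/900)v + 11323/450)(−(4500/169)v + 45000/169) + (0)
Last nonzero remainder: −(4500/169)v + 45000/169. Dividing through by −4500/169 gives the monic gcd v − 10.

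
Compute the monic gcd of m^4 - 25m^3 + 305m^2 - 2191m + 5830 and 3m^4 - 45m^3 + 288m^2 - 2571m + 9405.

m^2 - 16m + 55

Apply the Euclidean algorithm:
  m^4 - 25m^3 + 305m^2 - 2191m + 5830 = (1/3)(3m^4 - 45m^3 + 288m^2 - 2571m + 9405) + (-10m^3 + 209m^2 - 1334m + 2695)
  3m^4 - 45m^3 + 288m^2 - 2571m + 9405 = (-(3/10)m - 177/100)(-10m^3 + 209m^2 - 1334m + 2695) + ((25773/100)m^2 - (103092/25)m + 283503/20)
  -10m^3 + 209m^2 - 1334m + 2695 = (-(1000/25773)m + 4900/25773)((25773/100)m^2 - (103092/25)m + 283503/20) + (0)
Last nonzero remainder: (25773/100)m^2 - (103092/25)m + 283503/20. Dividing through by 25773/100 gives the monic gcd m^2 - 16m + 55.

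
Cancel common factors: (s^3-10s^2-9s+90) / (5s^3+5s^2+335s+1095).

(s^2-13s+30)/(5s^2-10s+365)

Apply the Euclidean algorithm:
  s^3-10s^2-9s+90 = (1/5)(5s^3+5s^2+335s+1095) + (-11s^2-76s-129)
  5s^3+5s^2+335s+1095 = (-(5/11)s+325/121)(-11s^2-76s-129) + ((58140/121)s+174420/121)
  -11s^2-76s-129 = (-(1331/58140)s-5203/58140)((58140/121)s+174420/121) + (0)
Last nonzero remainder: (58140/121)s+174420/121. Dividing through by 58140/121 gives the monic gcd s+3.
Cancel s+3 from numerator and denominator to get the reduced form.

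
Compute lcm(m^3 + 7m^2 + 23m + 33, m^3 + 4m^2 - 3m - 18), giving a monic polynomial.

Repeated division with remainder:
  m^3 + 7m^2 + 23m + 33 = (m^3 + 4m^2 - 3m - 18) + (3m^2 + 26m + 51)
  m^3 + 4m^2 - 3m - 18 = ((1/3)m - 14/9)(3m^2 + 26m + 51) + ((184/9)m + 184/3)
  3m^2 + 26m + 51 = ((27/184)m + 153/184)((184/9)m + 184/3) + (0)
Last nonzero remainder: (184/9)m + 184/3. Dividing through by 184/9 gives the monic gcd m + 3.
Then lcm(f, g) = f·g / gcd(f, g); expanding and making the result monic gives the answer.

m^5 + 8m^4 + 24m^3 + 14m^2 - 105m - 198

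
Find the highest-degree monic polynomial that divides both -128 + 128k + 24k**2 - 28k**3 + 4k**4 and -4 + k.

-4 + k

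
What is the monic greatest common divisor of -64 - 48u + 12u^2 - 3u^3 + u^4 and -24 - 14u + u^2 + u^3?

Apply the Euclidean algorithm:
  u^4 - 3u^3 + 12u^2 - 48u - 64 = (u - 4)(u^3 + u^2 - 14u - 24) + (30u^2 - 80u - 160)
  u^3 + u^2 - 14u - 24 = ((1/30)u + 11/90)(30u^2 - 80u - 160) + ((10/9)u - 40/9)
  30u^2 - 80u - 160 = (27u + 36)((10/9)u - 40/9) + (0)
Last nonzero remainder: (10/9)u - 40/9. Dividing through by 10/9 gives the monic gcd u - 4.

-4 + u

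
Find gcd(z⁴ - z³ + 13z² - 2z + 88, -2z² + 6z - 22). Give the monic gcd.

By polynomial division,
  z⁴ - z³ + 13z² - 2z + 88 = (-(1/2)z² - z - 4)(-2z² + 6z - 22) + (0)
Last nonzero remainder: -2z² + 6z - 22. Dividing through by -2 gives the monic gcd z² - 3z + 11.

z² - 3z + 11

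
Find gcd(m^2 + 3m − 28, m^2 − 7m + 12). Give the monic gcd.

m − 4

By polynomial division,
  m^2 + 3m − 28 = (m^2 − 7m + 12) + (10m − 40)
  m^2 − 7m + 12 = ((1/10)m − 3/10)(10m − 40) + (0)
Last nonzero remainder: 10m − 40. Dividing through by 10 gives the monic gcd m − 4.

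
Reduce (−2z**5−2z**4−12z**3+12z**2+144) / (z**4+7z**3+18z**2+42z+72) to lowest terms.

(−2z**3−2z**2+24)/(z**2+7z+12)

Repeated division with remainder:
  −2z**5−2z**4−12z**3+12z**2+144 = (−2z+12)(z**4+7z**3+18z**2+42z+72) + (−60z**3−120z**2−360z−720)
  z**4+7z**3+18z**2+42z+72 = (−(1/60)z−1/12)(−60z**3−120z**2−360z−720) + (2z**2+12)
  −60z**3−120z**2−360z−720 = (−30z−60)(2z**2+12) + (0)
Last nonzero remainder: 2z**2+12. Dividing through by 2 gives the monic gcd z**2+6.
Cancel z**2+6 from numerator and denominator to get the reduced form.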